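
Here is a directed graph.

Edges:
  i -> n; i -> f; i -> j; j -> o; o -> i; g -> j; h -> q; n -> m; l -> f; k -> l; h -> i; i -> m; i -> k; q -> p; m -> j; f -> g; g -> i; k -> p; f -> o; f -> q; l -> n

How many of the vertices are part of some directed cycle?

9

A vertex is on a directed cycle iff it belongs to a strongly connected component of size ≥ 2 (or has a self-loop).
The vertices on cycles are {f, g, i, j, k, l, m, n, o} — 9 in total.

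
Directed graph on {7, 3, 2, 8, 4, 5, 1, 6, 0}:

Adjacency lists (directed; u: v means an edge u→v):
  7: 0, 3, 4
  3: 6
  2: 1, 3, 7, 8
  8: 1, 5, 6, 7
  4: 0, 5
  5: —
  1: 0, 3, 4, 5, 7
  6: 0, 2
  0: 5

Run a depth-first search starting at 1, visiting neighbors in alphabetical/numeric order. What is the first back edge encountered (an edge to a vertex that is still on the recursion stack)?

2→1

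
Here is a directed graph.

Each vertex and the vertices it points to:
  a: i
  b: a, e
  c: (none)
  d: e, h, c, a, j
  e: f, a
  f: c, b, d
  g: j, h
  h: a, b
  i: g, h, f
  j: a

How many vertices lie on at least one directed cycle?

A vertex is on a directed cycle iff it belongs to a strongly connected component of size ≥ 2 (or has a self-loop).
The vertices on cycles are {a, b, d, e, f, g, h, i, j} — 9 in total.

9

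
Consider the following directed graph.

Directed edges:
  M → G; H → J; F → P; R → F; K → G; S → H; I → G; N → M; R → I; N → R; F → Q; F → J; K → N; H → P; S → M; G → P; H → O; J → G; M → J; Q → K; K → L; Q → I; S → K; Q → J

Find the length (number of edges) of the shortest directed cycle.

5

For each vertex v, BFS finds the shortest path from v back to v.
The shortest such closed walk is K → N → R → F → Q → K, length 5.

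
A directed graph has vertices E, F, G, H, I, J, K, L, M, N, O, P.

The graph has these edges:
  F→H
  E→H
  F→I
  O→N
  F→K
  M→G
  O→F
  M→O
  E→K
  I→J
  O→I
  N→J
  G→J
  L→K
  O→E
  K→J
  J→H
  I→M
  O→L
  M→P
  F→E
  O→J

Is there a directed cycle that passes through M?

Yes

M is on a cycle iff M can reach itself via ≥1 edge.
M → O → I → M — yes.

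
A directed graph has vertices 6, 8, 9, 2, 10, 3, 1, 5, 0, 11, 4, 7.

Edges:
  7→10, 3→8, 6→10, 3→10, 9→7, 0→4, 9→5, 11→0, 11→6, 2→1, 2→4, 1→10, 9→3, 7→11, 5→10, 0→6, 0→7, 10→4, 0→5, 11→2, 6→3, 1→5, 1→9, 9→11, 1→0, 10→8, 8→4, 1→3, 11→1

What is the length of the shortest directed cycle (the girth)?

For each vertex v, BFS finds the shortest path from v back to v.
The shortest such closed walk is 9 → 11 → 1 → 9, length 3.

3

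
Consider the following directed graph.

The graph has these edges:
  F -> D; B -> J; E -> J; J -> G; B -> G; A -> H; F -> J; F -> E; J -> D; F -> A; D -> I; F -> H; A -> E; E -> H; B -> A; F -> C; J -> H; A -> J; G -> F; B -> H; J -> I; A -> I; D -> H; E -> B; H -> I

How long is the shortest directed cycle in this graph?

3

For each vertex v, BFS finds the shortest path from v back to v.
The shortest such closed walk is B → A → E → B, length 3.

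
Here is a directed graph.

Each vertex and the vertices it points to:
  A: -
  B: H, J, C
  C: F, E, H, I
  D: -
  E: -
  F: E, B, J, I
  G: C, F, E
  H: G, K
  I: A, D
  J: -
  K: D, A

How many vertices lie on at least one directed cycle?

5

A vertex is on a directed cycle iff it belongs to a strongly connected component of size ≥ 2 (or has a self-loop).
The vertices on cycles are {B, C, F, G, H} — 5 in total.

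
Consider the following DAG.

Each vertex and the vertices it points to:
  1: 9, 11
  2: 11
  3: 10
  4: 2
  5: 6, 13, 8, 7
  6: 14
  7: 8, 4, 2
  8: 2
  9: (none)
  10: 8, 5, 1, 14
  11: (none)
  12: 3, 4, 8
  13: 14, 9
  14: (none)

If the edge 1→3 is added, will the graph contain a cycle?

Yes

Adding 1→3 creates a cycle iff 3 can already reach 1.
Path from 3: 3 → 10 → 1.
So 3 → … → 1 → 3 is a cycle.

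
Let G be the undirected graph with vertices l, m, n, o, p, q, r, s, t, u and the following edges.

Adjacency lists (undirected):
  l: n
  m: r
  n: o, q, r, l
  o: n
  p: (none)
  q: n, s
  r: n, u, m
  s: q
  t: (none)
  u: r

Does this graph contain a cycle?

No

DFS, tracking each vertex's parent; an edge to a visited non-parent vertex closes a cycle.
Start from l:
visit l (parent –)
  visit n (parent l)
    visit o (parent n)
      o–n: parent, skip
    visit q (parent n)
      q–n: parent, skip
      visit s (parent q)
        s–q: parent, skip
    visit r (parent n)
      r–n: parent, skip
      visit u (parent r)
        u–r: parent, skip
      visit m (parent r)
        m–r: parent, skip
    n–l: parent, skip
visit p (parent –)
visit t (parent –)
No non-parent visited neighbor found — the graph is a forest.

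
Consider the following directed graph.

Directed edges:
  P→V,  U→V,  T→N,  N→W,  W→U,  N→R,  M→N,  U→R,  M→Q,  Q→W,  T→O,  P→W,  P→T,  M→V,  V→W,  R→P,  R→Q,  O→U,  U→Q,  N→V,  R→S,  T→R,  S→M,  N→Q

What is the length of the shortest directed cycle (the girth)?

3

For each vertex v, BFS finds the shortest path from v back to v.
The shortest such closed walk is T → R → P → T, length 3.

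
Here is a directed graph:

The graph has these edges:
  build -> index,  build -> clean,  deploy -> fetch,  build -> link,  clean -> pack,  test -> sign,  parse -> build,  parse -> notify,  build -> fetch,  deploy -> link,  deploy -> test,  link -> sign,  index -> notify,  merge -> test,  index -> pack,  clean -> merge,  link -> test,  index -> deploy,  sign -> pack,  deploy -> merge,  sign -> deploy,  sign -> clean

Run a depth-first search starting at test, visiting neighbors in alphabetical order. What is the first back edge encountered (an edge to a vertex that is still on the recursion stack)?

DFS from test (visiting neighbors in alphabetical order); mark gray on enter, black on exit:
test gray
  sign gray
    clean gray
      merge gray
        merge→test: test is gray → back edge
First back edge: merge → test.

merge→test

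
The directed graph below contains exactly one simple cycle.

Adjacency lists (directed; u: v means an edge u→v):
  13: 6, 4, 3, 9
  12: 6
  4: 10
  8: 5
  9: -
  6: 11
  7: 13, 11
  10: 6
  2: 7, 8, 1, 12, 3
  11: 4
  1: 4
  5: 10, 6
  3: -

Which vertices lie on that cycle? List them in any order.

4, 6, 10, 11

DFS with gray/black marking from 11:
11 gray
  4 gray
    10 gray
      6 gray
        6→11: 11 is gray → back edge
Back edge closes the cycle 11 → 4 → 10 → 6 → 11; its vertices are {4, 6, 10, 11}.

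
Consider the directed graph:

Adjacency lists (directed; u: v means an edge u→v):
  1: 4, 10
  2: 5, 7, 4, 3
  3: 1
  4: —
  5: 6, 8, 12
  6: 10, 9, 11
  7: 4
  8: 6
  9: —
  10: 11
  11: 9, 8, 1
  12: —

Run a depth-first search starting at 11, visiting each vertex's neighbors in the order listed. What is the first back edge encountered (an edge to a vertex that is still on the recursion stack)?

10→11

DFS from 11 (visiting each vertex's neighbors in the order listed); mark gray on enter, black on exit:
11 gray
  9 gray
  9 black
  8 gray
    6 gray
      10 gray
        10→11: 11 is gray → back edge
First back edge: 10 → 11.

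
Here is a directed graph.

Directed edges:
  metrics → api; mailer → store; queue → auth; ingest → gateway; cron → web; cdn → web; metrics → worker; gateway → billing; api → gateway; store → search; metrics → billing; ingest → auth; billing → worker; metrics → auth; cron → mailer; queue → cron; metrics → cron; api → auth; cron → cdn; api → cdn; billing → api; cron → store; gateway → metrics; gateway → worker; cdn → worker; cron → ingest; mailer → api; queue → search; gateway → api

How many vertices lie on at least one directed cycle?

A vertex is on a directed cycle iff it belongs to a strongly connected component of size ≥ 2 (or has a self-loop).
The vertices on cycles are {api, cron, ingest, mailer, billing, gateway, metrics} — 7 in total.

7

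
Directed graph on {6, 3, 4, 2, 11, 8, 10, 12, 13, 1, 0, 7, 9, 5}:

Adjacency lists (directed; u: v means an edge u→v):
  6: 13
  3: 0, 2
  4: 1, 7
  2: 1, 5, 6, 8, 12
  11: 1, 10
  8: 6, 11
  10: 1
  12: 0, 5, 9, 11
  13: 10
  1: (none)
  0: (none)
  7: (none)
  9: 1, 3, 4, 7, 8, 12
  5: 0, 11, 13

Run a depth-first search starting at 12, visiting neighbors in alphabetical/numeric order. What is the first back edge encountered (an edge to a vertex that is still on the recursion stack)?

2->12

DFS from 12 (visiting neighbors in alphabetical/numeric order); mark gray on enter, black on exit:
12 gray
  0 gray
  0 black
  5 gray
    5→0: 0 black — skip
    11 gray
      1 gray
      1 black
      10 gray
        10→1: 1 black — skip
      10 black
    11 black
    13 gray
      13→10: 10 black — skip
    13 black
  5 black
  9 gray
    9→1: 1 black — skip
    3 gray
      3→0: 0 black — skip
      2 gray
        2→1: 1 black — skip
        2→5: 5 black — skip
        6 gray
          6→13: 13 black — skip
        6 black
        8 gray
          8→6: 6 black — skip
          8→11: 11 black — skip
        8 black
        2→12: 12 is gray → back edge
First back edge: 2 → 12.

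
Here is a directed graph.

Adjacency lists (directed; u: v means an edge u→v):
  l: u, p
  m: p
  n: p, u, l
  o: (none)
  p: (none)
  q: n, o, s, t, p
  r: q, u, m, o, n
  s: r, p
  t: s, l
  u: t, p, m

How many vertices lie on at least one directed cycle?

A vertex is on a directed cycle iff it belongs to a strongly connected component of size ≥ 2 (or has a self-loop).
The vertices on cycles are {l, n, q, r, s, t, u} — 7 in total.

7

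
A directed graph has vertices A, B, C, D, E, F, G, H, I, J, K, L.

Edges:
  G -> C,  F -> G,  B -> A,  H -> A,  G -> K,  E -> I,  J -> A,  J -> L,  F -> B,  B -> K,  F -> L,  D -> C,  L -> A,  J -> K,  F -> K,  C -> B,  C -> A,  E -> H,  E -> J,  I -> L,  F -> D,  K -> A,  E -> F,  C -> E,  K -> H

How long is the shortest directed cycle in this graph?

For each vertex v, BFS finds the shortest path from v back to v.
The shortest such closed walk is E → F → G → C → E, length 4.

4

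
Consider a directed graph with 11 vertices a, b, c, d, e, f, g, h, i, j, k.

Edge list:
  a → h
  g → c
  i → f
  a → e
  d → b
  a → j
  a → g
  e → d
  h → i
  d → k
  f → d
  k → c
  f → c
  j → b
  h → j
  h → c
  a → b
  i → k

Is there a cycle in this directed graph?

DFS with white/gray/black marking, starting from f:
f gray
  d gray
    k gray
      c gray
      c black
    k black
    b gray
    b black
  d black
  f→c: c black — skip
f black
a gray
  g gray
    g→c: c black — skip
  g black
  a→b: b black — skip
  e gray
    e→d: d black — skip
  e black
  j gray
    j→b: b black — skip
  j black
  h gray
    h→j: j black — skip
    i gray
      i→k: k black — skip
      i→f: f black — skip
    i black
    h→c: c black — skip
  h black
a black
Every edge goes to a white or black vertex — no back edge, so the graph is acyclic.

No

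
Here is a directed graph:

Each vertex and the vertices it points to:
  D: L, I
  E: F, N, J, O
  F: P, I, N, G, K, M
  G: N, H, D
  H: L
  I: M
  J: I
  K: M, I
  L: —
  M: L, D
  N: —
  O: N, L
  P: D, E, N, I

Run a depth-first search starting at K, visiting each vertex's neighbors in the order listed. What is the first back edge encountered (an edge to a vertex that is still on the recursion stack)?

I->M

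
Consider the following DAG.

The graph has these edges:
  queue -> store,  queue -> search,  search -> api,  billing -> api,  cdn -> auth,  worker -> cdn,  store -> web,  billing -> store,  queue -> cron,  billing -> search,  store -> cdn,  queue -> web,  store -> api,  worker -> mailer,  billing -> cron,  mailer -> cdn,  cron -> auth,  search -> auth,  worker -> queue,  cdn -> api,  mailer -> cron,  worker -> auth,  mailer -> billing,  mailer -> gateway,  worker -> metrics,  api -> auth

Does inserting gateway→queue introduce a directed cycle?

Adding gateway→queue creates a cycle iff queue can already reach gateway.
Explore from queue: no path reaches gateway. The graph stays acyclic.

No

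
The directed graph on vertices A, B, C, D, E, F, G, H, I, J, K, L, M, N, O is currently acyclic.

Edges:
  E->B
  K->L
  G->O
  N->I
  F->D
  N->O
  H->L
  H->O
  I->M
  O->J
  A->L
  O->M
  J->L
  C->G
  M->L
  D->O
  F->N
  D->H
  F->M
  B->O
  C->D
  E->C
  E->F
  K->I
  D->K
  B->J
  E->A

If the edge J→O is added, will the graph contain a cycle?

Adding J→O creates a cycle iff O can already reach J.
Path from O: O → J.
So O → … → J → O is a cycle.

Yes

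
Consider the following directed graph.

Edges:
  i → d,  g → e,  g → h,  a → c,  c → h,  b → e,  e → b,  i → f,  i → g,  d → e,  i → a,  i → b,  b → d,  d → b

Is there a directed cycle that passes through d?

Yes

d is on a cycle iff d can reach itself via ≥1 edge.
d → b → d — yes.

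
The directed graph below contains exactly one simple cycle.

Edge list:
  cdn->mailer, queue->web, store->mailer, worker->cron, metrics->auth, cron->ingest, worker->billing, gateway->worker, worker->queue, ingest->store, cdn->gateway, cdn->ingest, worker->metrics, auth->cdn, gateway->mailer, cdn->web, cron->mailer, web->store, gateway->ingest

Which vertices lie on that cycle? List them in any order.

cdn, auth, worker, gateway, metrics

DFS with gray/black marking from gateway:
gateway gray
  worker gray
    metrics gray
      auth gray
        cdn gray
          web gray
            store gray
              mailer gray
              mailer black
            store black
          web black
          ingest gray
            ingest→store: store black — skip
          ingest black
          cdn→mailer: mailer black — skip
          cdn→gateway: gateway is gray → back edge
Back edge closes the cycle gateway → worker → metrics → auth → cdn → gateway; its vertices are {cdn, auth, worker, gateway, metrics}.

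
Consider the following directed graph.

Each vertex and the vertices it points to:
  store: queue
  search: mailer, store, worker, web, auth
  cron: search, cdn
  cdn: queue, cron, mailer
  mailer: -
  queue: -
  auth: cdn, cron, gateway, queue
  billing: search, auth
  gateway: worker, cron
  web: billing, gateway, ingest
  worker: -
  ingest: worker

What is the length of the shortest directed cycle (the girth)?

2

For each vertex v, BFS finds the shortest path from v back to v.
The shortest such closed walk is cdn → cron → cdn, length 2.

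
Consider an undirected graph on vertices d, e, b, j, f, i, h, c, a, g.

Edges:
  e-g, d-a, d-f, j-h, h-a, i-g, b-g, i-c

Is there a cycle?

No

DFS, tracking each vertex's parent; an edge to a visited non-parent vertex closes a cycle.
Start from c:
visit c (parent –)
  visit i (parent c)
    visit g (parent i)
      g–i: parent, skip
      visit e (parent g)
        e–g: parent, skip
      visit b (parent g)
        b–g: parent, skip
    i–c: parent, skip
visit d (parent –)
  visit a (parent d)
    a–d: parent, skip
    visit h (parent a)
      visit j (parent h)
        j–h: parent, skip
      h–a: parent, skip
  visit f (parent d)
    f–d: parent, skip
No non-parent visited neighbor found — the graph is a forest.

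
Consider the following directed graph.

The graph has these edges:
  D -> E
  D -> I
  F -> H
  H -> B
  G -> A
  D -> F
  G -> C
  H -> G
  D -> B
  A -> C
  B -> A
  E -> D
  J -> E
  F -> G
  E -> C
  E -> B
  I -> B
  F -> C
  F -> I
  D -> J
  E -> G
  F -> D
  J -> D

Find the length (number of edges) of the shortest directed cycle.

For each vertex v, BFS finds the shortest path from v back to v.
The shortest such closed walk is F → D → F, length 2.

2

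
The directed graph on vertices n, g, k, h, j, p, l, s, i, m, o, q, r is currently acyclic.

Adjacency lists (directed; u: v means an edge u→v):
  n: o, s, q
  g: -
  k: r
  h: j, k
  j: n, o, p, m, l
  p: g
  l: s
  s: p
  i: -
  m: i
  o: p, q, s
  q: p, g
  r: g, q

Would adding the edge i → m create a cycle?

Yes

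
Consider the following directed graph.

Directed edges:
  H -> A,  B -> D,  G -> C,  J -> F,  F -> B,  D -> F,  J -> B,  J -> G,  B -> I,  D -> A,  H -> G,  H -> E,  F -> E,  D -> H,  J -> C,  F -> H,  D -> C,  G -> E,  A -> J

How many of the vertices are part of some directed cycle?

A vertex is on a directed cycle iff it belongs to a strongly connected component of size ≥ 2 (or has a self-loop).
The vertices on cycles are {A, B, D, F, H, J} — 6 in total.

6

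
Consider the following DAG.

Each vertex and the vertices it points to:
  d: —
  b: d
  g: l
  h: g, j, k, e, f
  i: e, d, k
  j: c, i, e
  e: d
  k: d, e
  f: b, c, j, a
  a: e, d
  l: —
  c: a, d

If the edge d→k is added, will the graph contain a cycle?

Yes

Adding d→k creates a cycle iff k can already reach d.
Path from k: k → d.
So k → … → d → k is a cycle.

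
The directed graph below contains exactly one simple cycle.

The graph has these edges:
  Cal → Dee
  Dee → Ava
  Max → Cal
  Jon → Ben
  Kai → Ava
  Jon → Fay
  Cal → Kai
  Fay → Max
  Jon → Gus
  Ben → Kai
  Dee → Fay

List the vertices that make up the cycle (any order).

DFS with gray/black marking from Fay:
Fay gray
  Max gray
    Cal gray
      Kai gray
        Ava gray
        Ava black
      Kai black
      Dee gray
        Dee→Ava: Ava black — skip
        Dee→Fay: Fay is gray → back edge
Back edge closes the cycle Fay → Max → Cal → Dee → Fay; its vertices are {Cal, Dee, Fay, Max}.

Cal, Dee, Fay, Max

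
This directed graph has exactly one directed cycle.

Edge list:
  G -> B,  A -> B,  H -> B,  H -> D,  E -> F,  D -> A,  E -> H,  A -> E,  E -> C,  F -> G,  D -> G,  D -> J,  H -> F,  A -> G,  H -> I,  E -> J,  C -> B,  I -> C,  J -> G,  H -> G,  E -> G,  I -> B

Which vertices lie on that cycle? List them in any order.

A, D, E, H

DFS with gray/black marking from E:
E gray
  C gray
    B gray
    B black
  C black
  H gray
    F gray
      G gray
        G→B: B black — skip
      G black
    F black
    H→B: B black — skip
    D gray
      D→G: G black — skip
      A gray
        A→G: G black — skip
        A→E: E is gray → back edge
Back edge closes the cycle E → H → D → A → E; its vertices are {A, D, E, H}.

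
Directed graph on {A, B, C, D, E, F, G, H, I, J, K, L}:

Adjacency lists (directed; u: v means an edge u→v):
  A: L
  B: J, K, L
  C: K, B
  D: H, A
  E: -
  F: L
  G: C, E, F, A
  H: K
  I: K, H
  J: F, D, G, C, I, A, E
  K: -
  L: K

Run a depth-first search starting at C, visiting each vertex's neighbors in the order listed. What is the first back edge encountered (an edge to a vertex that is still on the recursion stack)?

G->C

DFS from C (visiting each vertex's neighbors in the order listed); mark gray on enter, black on exit:
C gray
  K gray
  K black
  B gray
    J gray
      F gray
        L gray
          L→K: K black — skip
        L black
      F black
      D gray
        H gray
          H→K: K black — skip
        H black
        A gray
          A→L: L black — skip
        A black
      D black
      G gray
        G→C: C is gray → back edge
First back edge: G → C.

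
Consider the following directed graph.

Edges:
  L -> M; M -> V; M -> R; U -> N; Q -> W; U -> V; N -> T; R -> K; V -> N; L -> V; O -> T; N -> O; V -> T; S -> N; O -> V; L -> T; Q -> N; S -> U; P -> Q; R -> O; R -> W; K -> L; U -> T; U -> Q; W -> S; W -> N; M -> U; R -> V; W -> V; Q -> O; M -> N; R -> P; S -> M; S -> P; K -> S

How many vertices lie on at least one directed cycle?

A vertex is on a directed cycle iff it belongs to a strongly connected component of size ≥ 2 (or has a self-loop).
The vertices on cycles are {K, L, M, N, O, P, Q, R, S, U, V, W} — 12 in total.

12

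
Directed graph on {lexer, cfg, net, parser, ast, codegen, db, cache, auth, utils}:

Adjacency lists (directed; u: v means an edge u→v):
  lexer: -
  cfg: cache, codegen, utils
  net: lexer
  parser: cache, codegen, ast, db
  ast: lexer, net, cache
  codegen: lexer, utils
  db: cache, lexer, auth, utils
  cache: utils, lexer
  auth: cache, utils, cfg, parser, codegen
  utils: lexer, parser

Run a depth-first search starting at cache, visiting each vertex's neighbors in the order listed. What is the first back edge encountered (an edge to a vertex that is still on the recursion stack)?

DFS from cache (visiting each vertex's neighbors in the order listed); mark gray on enter, black on exit:
cache gray
  utils gray
    lexer gray
    lexer black
    parser gray
      parser→cache: cache is gray → back edge
First back edge: parser → cache.

parser->cache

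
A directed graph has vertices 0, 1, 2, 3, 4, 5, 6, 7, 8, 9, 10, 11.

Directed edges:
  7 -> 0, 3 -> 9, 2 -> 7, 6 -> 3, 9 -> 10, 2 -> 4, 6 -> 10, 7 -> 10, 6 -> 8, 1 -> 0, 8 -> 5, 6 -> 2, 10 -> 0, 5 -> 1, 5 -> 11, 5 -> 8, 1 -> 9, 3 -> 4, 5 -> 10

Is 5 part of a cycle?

Yes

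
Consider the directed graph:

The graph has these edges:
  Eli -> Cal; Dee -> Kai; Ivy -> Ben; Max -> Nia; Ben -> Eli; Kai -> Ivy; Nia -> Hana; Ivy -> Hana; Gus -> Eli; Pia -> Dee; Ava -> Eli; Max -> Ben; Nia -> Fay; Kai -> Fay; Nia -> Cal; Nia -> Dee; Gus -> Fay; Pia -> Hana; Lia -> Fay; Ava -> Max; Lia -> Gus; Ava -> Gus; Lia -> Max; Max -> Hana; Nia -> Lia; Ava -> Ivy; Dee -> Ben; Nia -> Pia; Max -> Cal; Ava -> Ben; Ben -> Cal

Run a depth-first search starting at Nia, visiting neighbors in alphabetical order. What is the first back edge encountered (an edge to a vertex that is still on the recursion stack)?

Max→Nia

DFS from Nia (visiting neighbors in alphabetical order); mark gray on enter, black on exit:
Nia gray
  Cal gray
  Cal black
  Dee gray
    Ben gray
      Ben→Cal: Cal black — skip
      Eli gray
        Eli→Cal: Cal black — skip
      Eli black
    Ben black
    Kai gray
      Fay gray
      Fay black
      Ivy gray
        Ivy→Ben: Ben black — skip
        Hana gray
        Hana black
      Ivy black
    Kai black
  Dee black
  Nia→Fay: Fay black — skip
  Nia→Hana: Hana black — skip
  Lia gray
    Lia→Fay: Fay black — skip
    Gus gray
      Gus→Eli: Eli black — skip
      Gus→Fay: Fay black — skip
    Gus black
    Max gray
      Max→Ben: Ben black — skip
      Max→Cal: Cal black — skip
      Max→Hana: Hana black — skip
      Max→Nia: Nia is gray → back edge
First back edge: Max → Nia.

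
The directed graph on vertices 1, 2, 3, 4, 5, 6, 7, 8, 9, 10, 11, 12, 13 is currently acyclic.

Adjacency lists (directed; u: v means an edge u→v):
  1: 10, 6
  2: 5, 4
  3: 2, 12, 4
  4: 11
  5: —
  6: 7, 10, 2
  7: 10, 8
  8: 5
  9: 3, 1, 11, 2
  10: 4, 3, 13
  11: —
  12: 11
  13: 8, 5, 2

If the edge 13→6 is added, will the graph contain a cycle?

Yes

Adding 13→6 creates a cycle iff 6 can already reach 13.
Path from 6: 6 → 10 → 13.
So 6 → … → 13 → 6 is a cycle.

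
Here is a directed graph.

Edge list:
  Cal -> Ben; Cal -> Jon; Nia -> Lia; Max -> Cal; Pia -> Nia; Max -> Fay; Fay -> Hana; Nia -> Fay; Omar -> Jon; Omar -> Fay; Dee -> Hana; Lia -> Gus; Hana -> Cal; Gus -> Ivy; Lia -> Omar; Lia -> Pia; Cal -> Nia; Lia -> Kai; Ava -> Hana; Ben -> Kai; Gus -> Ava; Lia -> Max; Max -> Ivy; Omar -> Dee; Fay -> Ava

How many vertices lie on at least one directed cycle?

A vertex is on a directed cycle iff it belongs to a strongly connected component of size ≥ 2 (or has a self-loop).
The vertices on cycles are {Ava, Cal, Dee, Fay, Gus, Lia, Max, Nia, Pia, Hana, Omar} — 11 in total.

11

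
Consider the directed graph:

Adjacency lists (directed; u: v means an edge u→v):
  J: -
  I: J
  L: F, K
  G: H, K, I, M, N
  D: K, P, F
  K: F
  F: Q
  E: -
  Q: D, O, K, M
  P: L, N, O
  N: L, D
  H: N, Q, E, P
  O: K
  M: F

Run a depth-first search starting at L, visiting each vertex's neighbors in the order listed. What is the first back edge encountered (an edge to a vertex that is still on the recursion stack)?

K→F

DFS from L (visiting each vertex's neighbors in the order listed); mark gray on enter, black on exit:
L gray
  F gray
    Q gray
      D gray
        K gray
          K→F: F is gray → back edge
First back edge: K → F.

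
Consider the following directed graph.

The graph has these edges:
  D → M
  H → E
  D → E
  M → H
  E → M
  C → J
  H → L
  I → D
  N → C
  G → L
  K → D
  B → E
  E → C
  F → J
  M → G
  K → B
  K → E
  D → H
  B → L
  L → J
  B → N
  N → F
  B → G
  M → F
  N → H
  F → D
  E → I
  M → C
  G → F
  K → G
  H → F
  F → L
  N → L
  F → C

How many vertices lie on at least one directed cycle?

7

A vertex is on a directed cycle iff it belongs to a strongly connected component of size ≥ 2 (or has a self-loop).
The vertices on cycles are {D, E, F, G, H, I, M} — 7 in total.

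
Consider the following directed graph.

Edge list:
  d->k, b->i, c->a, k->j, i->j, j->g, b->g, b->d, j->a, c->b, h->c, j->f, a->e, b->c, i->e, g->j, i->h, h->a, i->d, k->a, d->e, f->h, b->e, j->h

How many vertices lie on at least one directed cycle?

A vertex is on a directed cycle iff it belongs to a strongly connected component of size ≥ 2 (or has a self-loop).
The vertices on cycles are {b, c, d, f, g, h, i, j, k} — 9 in total.

9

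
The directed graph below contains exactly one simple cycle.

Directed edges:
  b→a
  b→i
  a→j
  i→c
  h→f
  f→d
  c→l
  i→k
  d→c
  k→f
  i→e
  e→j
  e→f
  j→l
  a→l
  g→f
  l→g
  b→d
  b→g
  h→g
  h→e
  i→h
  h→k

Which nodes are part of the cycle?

DFS with gray/black marking from d:
d gray
  c gray
    l gray
      g gray
        f gray
          f→d: d is gray → back edge
Back edge closes the cycle d → c → l → g → f → d; its vertices are {c, d, f, g, l}.

c, d, f, g, l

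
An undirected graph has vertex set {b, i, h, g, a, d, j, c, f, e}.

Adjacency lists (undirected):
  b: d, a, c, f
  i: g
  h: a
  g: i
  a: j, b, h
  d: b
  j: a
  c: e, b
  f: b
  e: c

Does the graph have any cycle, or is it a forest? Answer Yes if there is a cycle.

No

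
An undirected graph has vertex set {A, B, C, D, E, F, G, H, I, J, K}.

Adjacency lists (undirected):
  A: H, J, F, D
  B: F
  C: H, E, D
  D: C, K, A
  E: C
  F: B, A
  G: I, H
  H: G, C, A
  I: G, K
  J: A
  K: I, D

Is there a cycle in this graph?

Yes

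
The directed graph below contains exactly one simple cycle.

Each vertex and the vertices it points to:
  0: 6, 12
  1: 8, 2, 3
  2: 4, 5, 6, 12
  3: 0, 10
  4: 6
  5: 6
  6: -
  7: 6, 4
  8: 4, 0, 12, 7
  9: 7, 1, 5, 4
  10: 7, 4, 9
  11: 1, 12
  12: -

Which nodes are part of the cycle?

DFS with gray/black marking from 1:
1 gray
  8 gray
    4 gray
      6 gray
      6 black
    4 black
    0 gray
      0→6: 6 black — skip
      12 gray
      12 black
    0 black
    8→12: 12 black — skip
    7 gray
      7→6: 6 black — skip
      7→4: 4 black — skip
    7 black
  8 black
  2 gray
    2→4: 4 black — skip
    5 gray
      5→6: 6 black — skip
    5 black
    2→6: 6 black — skip
    2→12: 12 black — skip
  2 black
  3 gray
    3→0: 0 black — skip
    10 gray
      10→7: 7 black — skip
      10→4: 4 black — skip
      9 gray
        9→7: 7 black — skip
        9→1: 1 is gray → back edge
Back edge closes the cycle 1 → 3 → 10 → 9 → 1; its vertices are {1, 3, 9, 10}.

1, 3, 9, 10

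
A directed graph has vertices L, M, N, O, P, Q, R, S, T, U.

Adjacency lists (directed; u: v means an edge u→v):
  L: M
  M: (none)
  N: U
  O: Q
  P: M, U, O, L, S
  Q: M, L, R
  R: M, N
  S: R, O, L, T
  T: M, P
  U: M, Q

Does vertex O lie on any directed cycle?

O lies on a cycle iff there is a path from O back to itself.
Exploring from O, it never reaches itself; equivalently, its strongly connected component is a singleton.

No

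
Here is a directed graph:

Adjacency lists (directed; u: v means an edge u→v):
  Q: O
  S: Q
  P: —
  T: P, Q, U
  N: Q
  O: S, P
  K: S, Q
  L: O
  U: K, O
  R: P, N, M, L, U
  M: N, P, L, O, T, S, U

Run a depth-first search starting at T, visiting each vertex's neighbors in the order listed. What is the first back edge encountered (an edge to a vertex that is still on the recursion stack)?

S→Q

DFS from T (visiting each vertex's neighbors in the order listed); mark gray on enter, black on exit:
T gray
  P gray
  P black
  Q gray
    O gray
      S gray
        S→Q: Q is gray → back edge
First back edge: S → Q.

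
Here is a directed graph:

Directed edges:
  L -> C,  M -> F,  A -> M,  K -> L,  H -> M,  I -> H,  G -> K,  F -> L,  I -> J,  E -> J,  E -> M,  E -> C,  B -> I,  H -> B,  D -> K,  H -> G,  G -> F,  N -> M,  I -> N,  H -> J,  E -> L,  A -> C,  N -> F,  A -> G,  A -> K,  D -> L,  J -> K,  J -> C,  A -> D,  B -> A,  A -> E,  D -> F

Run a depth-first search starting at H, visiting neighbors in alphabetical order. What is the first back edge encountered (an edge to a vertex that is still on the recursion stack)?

I→H

DFS from H (visiting neighbors in alphabetical order); mark gray on enter, black on exit:
H gray
  B gray
    A gray
      C gray
      C black
      D gray
        F gray
          L gray
            L→C: C black — skip
          L black
        F black
        K gray
          K→L: L black — skip
        K black
        D→L: L black — skip
      D black
      E gray
        E→C: C black — skip
        J gray
          J→C: C black — skip
          J→K: K black — skip
        J black
        E→L: L black — skip
        M gray
          M→F: F black — skip
        M black
      E black
      G gray
        G→F: F black — skip
        G→K: K black — skip
      G black
      A→K: K black — skip
      A→M: M black — skip
    A black
    I gray
      I→H: H is gray → back edge
First back edge: I → H.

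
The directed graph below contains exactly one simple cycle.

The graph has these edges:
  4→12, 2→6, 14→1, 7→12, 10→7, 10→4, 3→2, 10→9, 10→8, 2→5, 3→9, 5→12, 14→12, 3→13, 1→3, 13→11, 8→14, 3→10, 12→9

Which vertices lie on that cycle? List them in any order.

1, 3, 8, 10, 14

DFS with gray/black marking from 3:
3 gray
  9 gray
  9 black
  13 gray
    11 gray
    11 black
  13 black
  10 gray
    8 gray
      14 gray
        12 gray
          12→9: 9 black — skip
        12 black
        1 gray
          1→3: 3 is gray → back edge
Back edge closes the cycle 3 → 10 → 8 → 14 → 1 → 3; its vertices are {1, 3, 8, 10, 14}.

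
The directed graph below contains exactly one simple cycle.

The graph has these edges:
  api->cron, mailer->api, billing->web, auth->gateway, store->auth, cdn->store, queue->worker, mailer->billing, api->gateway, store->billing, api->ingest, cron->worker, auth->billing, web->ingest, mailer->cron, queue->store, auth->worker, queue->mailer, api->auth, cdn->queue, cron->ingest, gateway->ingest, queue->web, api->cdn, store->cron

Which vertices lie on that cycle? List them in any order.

DFS with gray/black marking from api:
api gray
  gateway gray
    ingest gray
    ingest black
  gateway black
  cdn gray
    store gray
      billing gray
        web gray
          web→ingest: ingest black — skip
        web black
      billing black
      cron gray
        worker gray
        worker black
        cron→ingest: ingest black — skip
      cron black
      auth gray
        auth→gateway: gateway black — skip
        auth→worker: worker black — skip
        auth→billing: billing black — skip
      auth black
    store black
    queue gray
      mailer gray
        mailer→api: api is gray → back edge
Back edge closes the cycle api → cdn → queue → mailer → api; its vertices are {api, cdn, queue, mailer}.

api, cdn, queue, mailer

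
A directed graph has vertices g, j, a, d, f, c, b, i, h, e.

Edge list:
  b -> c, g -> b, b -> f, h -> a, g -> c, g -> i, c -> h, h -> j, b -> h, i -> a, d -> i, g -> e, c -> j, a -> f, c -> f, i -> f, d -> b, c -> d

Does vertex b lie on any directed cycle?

Yes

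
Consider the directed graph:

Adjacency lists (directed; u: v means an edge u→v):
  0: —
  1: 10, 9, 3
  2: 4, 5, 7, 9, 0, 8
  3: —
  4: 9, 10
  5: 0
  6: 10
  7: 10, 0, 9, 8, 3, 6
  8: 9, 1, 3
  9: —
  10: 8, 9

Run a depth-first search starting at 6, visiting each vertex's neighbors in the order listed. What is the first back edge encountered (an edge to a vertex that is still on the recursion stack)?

DFS from 6 (visiting each vertex's neighbors in the order listed); mark gray on enter, black on exit:
6 gray
  10 gray
    8 gray
      9 gray
      9 black
      1 gray
        1→10: 10 is gray → back edge
First back edge: 1 → 10.

1→10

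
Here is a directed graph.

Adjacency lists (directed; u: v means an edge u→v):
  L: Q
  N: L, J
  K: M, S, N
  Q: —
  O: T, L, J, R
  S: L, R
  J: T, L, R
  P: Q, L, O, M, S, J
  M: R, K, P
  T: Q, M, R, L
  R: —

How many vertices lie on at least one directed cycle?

7

A vertex is on a directed cycle iff it belongs to a strongly connected component of size ≥ 2 (or has a self-loop).
The vertices on cycles are {J, K, M, N, O, P, T} — 7 in total.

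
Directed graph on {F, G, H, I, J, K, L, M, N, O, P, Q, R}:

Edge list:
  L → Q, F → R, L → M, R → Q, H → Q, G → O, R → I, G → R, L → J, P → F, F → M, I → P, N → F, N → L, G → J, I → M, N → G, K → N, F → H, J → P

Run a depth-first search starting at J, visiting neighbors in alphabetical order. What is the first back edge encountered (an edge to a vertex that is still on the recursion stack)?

DFS from J (visiting neighbors in alphabetical order); mark gray on enter, black on exit:
J gray
  P gray
    F gray
      H gray
        Q gray
        Q black
      H black
      M gray
      M black
      R gray
        I gray
          I→M: M black — skip
          I→P: P is gray → back edge
First back edge: I → P.

I->P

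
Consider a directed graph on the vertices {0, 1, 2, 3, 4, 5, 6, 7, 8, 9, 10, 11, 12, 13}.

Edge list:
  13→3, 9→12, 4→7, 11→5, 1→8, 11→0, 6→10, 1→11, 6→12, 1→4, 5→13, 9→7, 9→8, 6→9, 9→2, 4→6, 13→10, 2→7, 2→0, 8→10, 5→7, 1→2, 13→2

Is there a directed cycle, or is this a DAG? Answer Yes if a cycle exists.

No

DFS with white/gray/black marking, starting from 11:
11 gray
  5 gray
    13 gray
      3 gray
      3 black
      2 gray
        7 gray
        7 black
        0 gray
        0 black
      2 black
      10 gray
      10 black
    13 black
    5→7: 7 black — skip
  5 black
  11→0: 0 black — skip
11 black
1 gray
  1→2: 2 black — skip
  1→11: 11 black — skip
  8 gray
    8→10: 10 black — skip
  8 black
  4 gray
    4→7: 7 black — skip
    6 gray
      12 gray
      12 black
      6→10: 10 black — skip
      9 gray
        9→7: 7 black — skip
        9→2: 2 black — skip
        9→8: 8 black — skip
        9→12: 12 black — skip
      9 black
    6 black
  4 black
1 black
Every edge goes to a white or black vertex — no back edge, so the graph is acyclic.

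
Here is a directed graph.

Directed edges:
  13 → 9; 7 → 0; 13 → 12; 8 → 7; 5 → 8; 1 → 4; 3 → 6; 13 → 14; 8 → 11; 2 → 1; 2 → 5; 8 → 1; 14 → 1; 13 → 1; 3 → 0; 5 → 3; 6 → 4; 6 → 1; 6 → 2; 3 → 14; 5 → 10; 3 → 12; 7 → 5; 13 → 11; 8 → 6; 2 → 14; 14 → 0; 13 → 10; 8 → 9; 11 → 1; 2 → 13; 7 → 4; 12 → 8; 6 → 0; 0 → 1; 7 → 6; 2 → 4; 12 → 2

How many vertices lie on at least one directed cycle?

8

A vertex is on a directed cycle iff it belongs to a strongly connected component of size ≥ 2 (or has a self-loop).
The vertices on cycles are {2, 3, 5, 6, 7, 8, 12, 13} — 8 in total.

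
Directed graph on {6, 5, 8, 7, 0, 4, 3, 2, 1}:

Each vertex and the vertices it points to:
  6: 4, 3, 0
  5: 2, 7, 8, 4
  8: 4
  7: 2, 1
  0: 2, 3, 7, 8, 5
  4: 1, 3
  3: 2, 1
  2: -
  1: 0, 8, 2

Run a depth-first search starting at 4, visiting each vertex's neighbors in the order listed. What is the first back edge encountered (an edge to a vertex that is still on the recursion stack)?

3->1

DFS from 4 (visiting each vertex's neighbors in the order listed); mark gray on enter, black on exit:
4 gray
  1 gray
    0 gray
      2 gray
      2 black
      3 gray
        3→2: 2 black — skip
        3→1: 1 is gray → back edge
First back edge: 3 → 1.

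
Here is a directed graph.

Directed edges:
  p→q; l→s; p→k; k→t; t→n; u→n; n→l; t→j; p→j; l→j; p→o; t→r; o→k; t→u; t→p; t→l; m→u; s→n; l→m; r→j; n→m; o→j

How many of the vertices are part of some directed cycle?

A vertex is on a directed cycle iff it belongs to a strongly connected component of size ≥ 2 (or has a self-loop).
The vertices on cycles are {k, l, m, n, o, p, s, t, u} — 9 in total.

9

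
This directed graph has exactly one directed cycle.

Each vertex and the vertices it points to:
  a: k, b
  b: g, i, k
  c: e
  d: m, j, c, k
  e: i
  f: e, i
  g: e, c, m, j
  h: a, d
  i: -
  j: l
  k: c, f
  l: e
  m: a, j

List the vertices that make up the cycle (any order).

DFS with gray/black marking from a:
a gray
  k gray
    c gray
      e gray
        i gray
        i black
      e black
    c black
    f gray
      f→e: e black — skip
      f→i: i black — skip
    f black
  k black
  b gray
    g gray
      g→e: e black — skip
      g→c: c black — skip
      m gray
        m→a: a is gray → back edge
Back edge closes the cycle a → b → g → m → a; its vertices are {a, b, g, m}.

a, b, g, m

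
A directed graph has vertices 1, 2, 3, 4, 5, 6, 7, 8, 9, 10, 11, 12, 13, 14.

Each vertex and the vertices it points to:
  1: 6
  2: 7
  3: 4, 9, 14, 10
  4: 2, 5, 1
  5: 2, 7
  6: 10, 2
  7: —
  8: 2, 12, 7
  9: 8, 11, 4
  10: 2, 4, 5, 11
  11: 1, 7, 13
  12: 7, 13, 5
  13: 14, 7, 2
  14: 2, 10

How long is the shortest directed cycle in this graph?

4

For each vertex v, BFS finds the shortest path from v back to v.
The shortest such closed walk is 4 → 1 → 6 → 10 → 4, length 4.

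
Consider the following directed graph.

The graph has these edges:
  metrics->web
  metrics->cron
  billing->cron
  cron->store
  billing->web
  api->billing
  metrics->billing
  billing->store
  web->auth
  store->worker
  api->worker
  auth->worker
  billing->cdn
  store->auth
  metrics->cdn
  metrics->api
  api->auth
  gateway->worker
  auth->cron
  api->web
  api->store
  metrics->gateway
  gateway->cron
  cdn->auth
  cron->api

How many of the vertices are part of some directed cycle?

7

A vertex is on a directed cycle iff it belongs to a strongly connected component of size ≥ 2 (or has a self-loop).
The vertices on cycles are {api, cdn, web, auth, cron, store, billing} — 7 in total.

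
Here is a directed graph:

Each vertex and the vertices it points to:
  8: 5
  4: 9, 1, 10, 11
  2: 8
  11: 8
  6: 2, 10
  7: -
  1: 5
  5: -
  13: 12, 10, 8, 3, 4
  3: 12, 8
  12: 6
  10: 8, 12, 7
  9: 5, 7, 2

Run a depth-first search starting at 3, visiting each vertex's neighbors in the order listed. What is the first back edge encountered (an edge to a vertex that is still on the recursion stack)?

10->12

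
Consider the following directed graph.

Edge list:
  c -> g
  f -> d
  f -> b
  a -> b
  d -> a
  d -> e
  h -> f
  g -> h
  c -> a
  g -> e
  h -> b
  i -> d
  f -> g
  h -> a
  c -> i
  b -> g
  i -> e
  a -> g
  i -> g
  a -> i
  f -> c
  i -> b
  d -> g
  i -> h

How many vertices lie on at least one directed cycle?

A vertex is on a directed cycle iff it belongs to a strongly connected component of size ≥ 2 (or has a self-loop).
The vertices on cycles are {a, b, c, d, f, g, h, i} — 8 in total.

8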